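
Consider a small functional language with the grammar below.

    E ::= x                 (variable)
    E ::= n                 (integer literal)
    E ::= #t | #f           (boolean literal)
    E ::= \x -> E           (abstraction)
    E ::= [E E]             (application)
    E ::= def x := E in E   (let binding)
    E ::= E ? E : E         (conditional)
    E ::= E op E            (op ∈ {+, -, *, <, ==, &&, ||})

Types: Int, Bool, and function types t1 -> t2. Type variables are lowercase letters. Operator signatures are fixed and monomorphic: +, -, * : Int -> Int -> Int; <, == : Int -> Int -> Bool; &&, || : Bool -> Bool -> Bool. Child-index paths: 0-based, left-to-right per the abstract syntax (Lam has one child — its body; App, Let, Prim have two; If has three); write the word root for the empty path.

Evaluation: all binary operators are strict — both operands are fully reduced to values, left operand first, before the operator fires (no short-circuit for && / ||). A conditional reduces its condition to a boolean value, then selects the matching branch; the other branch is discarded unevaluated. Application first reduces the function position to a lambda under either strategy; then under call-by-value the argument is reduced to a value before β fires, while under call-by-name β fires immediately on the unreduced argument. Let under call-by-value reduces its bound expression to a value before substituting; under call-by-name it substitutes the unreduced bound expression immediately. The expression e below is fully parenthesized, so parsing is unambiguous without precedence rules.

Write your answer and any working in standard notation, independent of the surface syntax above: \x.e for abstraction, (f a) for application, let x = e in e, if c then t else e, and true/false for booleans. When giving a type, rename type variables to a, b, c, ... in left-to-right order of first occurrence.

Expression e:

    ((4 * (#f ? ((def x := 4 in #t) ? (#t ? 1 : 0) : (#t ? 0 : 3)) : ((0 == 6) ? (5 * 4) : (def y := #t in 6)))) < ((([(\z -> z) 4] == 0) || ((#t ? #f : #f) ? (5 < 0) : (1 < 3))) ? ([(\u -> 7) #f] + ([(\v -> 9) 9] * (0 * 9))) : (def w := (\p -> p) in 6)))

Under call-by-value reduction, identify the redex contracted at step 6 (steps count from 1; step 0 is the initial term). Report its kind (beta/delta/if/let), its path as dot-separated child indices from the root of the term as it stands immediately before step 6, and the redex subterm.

Working:
step 0: ((4 * (if false then (if (let x = 4 in true) then (if true then 1 else 0) else (if true then 0 else 3)) else (if (0 == 6) then (5 * 4) else (let y = true in 6)))) < (if ((((\z.z) 4) == 0) || (if (if true then false else false) then (5 < 0) else (1 < 3))) then (((\u.7) false) + (((\v.9) 9) * (0 * 9))) else (let w = (\p.p) in 6)))
step 1: [if@0.1] ((4 * (if (0 == 6) then (5 * 4) else (let y = true in 6))) < (if ((((\z.z) 4) == 0) || (if (if true then false else false) then (5 < 0) else (1 < 3))) then (((\u.7) false) + (((\v.9) 9) * (0 * 9))) else (let w = (\p.p) in 6)))
step 2: [delta@0.1.0] ((4 * (if false then (5 * 4) else (let y = true in 6))) < (if ((((\z.z) 4) == 0) || (if (if true then false else false) then (5 < 0) else (1 < 3))) then (((\u.7) false) + (((\v.9) 9) * (0 * 9))) else (let w = (\p.p) in 6)))
step 3: [if@0.1] ((4 * (let y = true in 6)) < (if ((((\z.z) 4) == 0) || (if (if true then false else false) then (5 < 0) else (1 < 3))) then (((\u.7) false) + (((\v.9) 9) * (0 * 9))) else (let w = (\p.p) in 6)))
step 4: [let@0.1] ((4 * 6) < (if ((((\z.z) 4) == 0) || (if (if true then false else false) then (5 < 0) else (1 < 3))) then (((\u.7) false) + (((\v.9) 9) * (0 * 9))) else (let w = (\p.p) in 6)))
step 5: [delta@0] (24 < (if ((((\z.z) 4) == 0) || (if (if true then false else false) then (5 < 0) else (1 < 3))) then (((\u.7) false) + (((\v.9) 9) * (0 * 9))) else (let w = (\p.p) in 6)))
step 6: [beta@1.0.0.0] (24 < (if ((4 == 0) || (if (if true then false else false) then (5 < 0) else (1 < 3))) then (((\u.7) false) + (((\v.9) 9) * (0 * 9))) else (let w = (\p.p) in 6)))

Answer: beta at 1.0.0.0 : ((\z.z) 4)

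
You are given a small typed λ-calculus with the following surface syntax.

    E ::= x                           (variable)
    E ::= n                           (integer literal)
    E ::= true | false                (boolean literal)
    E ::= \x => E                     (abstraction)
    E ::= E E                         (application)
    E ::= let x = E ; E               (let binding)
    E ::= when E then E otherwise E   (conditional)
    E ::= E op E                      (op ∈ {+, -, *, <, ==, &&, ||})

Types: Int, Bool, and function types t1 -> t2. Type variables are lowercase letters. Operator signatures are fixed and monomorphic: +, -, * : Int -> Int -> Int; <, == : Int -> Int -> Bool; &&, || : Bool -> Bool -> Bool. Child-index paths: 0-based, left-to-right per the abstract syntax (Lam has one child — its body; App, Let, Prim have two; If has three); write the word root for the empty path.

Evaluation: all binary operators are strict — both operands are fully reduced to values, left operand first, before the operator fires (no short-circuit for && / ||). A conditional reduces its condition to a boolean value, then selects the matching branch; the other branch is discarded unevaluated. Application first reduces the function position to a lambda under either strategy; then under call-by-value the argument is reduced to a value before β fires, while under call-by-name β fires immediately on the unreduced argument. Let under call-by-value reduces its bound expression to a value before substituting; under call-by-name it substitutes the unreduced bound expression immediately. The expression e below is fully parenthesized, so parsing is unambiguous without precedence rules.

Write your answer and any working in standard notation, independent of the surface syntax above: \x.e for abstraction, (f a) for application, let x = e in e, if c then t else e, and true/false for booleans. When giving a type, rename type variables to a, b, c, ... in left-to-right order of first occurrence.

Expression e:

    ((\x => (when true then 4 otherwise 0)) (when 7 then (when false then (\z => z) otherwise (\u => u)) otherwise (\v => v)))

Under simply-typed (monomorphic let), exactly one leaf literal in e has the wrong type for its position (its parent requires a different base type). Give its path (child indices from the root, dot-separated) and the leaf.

Derivation:
  unify Bool ~ Bool
  unify Int ~ Int
\x._ : a -> Int
  unify Int ~ Bool
  FAIL: mismatch Int ~ Bool

Answer: 1.0 : 7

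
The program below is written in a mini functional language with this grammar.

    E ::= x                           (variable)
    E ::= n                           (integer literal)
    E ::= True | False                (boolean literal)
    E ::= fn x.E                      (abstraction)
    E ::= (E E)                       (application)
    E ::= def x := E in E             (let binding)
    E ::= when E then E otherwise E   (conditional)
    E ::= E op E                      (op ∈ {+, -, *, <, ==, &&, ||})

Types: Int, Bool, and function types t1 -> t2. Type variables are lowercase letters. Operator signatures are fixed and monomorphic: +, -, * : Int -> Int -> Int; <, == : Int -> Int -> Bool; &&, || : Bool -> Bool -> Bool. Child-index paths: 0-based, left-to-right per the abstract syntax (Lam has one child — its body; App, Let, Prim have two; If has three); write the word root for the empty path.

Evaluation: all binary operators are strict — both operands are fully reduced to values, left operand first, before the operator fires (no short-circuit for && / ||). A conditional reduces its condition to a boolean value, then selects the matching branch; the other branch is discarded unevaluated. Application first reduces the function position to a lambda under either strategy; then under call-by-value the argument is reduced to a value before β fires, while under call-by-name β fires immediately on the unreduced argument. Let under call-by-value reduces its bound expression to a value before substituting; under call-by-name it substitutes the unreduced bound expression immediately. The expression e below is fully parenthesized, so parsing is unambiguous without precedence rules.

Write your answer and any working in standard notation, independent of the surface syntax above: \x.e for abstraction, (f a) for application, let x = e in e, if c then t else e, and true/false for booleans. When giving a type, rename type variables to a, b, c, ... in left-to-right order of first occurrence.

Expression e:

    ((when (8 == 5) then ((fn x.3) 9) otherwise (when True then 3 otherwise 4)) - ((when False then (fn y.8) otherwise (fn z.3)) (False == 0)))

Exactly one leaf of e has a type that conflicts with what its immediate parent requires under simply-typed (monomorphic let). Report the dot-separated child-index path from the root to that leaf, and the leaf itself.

Trace:
  unify Int ~ Int
  unify Int ~ Int
  unify Bool ~ Bool
\x._ : a -> Int
  unify a -> Int ~ Int -> b
  unify a ~ Int
  unify Int ~ b
_ _ : Int
  unify Bool ~ Bool
  unify Int ~ Int
  unify Int ~ Int
  unify Int ~ Int
  unify Bool ~ Bool
\y._ : c -> Int
\z._ : d -> Int
  unify c -> Int ~ d -> Int
  unify c ~ d
  unify Int ~ Int
  unify Bool ~ Int
  FAIL: mismatch Bool ~ Int

Answer: 1.1.0 : false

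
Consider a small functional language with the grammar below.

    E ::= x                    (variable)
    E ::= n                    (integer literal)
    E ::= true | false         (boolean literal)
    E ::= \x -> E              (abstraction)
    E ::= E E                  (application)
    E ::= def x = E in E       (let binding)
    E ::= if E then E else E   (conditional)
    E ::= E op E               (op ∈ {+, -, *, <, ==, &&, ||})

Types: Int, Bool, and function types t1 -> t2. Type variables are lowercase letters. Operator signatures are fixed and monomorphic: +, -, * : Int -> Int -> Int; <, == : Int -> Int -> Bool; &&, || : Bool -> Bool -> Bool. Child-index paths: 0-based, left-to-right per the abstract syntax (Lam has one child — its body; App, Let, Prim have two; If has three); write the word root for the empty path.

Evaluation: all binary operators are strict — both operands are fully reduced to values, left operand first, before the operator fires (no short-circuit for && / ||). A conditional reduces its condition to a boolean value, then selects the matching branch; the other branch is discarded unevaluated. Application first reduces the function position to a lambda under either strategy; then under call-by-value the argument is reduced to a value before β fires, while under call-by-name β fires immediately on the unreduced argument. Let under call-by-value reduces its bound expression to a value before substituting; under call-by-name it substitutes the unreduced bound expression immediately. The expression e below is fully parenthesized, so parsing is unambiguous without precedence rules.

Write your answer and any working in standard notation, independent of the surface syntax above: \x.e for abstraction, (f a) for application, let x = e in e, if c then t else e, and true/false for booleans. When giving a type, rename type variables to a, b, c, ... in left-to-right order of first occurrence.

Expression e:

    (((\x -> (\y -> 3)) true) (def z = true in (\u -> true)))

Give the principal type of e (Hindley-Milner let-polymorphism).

Answer: Int

Working:
\y._ : b -> Int
\x._ : a -> b -> Int
  unify a -> b -> Int ~ Bool -> c
  unify a ~ Bool
  unify b -> Int ~ c
_ _ : b -> Int
let z : Bool
\u._ : d -> Bool
  unify b -> Int ~ (d -> Bool) -> e
  unify b ~ d -> Bool
  unify Int ~ e
_ _ : Int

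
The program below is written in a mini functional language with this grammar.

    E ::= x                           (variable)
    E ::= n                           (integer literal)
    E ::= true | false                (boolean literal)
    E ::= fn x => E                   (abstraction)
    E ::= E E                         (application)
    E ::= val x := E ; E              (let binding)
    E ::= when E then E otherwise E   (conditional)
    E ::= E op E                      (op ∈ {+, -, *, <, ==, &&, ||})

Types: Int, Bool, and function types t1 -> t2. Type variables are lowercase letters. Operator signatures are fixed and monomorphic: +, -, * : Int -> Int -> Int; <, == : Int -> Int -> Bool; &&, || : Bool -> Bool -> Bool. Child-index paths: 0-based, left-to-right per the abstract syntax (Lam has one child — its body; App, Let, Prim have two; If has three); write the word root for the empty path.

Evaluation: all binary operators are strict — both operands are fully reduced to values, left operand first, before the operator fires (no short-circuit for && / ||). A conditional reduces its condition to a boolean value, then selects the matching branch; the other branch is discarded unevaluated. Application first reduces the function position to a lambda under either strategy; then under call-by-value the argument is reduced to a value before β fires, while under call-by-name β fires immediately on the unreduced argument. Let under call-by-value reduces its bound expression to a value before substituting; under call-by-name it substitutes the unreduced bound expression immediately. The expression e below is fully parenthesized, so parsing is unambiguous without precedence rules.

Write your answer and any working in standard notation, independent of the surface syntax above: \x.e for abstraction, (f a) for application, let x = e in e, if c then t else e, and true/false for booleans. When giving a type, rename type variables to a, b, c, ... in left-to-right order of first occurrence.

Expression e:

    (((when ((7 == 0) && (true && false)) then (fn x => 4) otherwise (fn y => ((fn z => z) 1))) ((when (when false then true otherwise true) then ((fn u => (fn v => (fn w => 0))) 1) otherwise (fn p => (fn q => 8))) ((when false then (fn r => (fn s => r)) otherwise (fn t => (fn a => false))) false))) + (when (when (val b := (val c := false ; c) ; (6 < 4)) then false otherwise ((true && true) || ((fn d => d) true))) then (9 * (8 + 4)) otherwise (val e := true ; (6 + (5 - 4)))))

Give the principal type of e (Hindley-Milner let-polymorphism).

Derivation:
  unify Int ~ Int
  unify Int ~ Int
  unify Bool ~ Bool
  unify Bool ~ Bool
  unify Bool ~ Bool
  unify Bool ~ Bool
  unify Bool ~ Bool
\x._ : a -> Int
z : c
\z._ : c -> c
  unify c -> c ~ Int -> d
  unify c ~ Int
  unify Int ~ d
_ _ : Int
\y._ : b -> Int
  unify a -> Int ~ b -> Int
  unify a ~ b
  unify Int ~ Int
  unify Bool ~ Bool
  unify Bool ~ Bool
  unify Bool ~ Bool
\w._ : g -> Int
\v._ : f -> g -> Int
\u._ : e -> f -> g -> Int
  unify e -> f -> g -> Int ~ Int -> h
  unify e ~ Int
  unify f -> g -> Int ~ h
_ _ : f -> g -> Int
\q._ : j -> Int
\p._ : i -> j -> Int
  unify f -> g -> Int ~ i -> j -> Int
  unify f ~ i
  unify g -> Int ~ j -> Int
  unify g ~ j
  unify Int ~ Int
  unify Bool ~ Bool
r : k
\s._ : l -> k
\r._ : k -> l -> k
\a._ : n -> Bool
\t._ : m -> n -> Bool
  unify k -> l -> k ~ m -> n -> Bool
  unify k ~ m
  unify l -> m ~ n -> Bool
  unify l ~ n
  unify m ~ Bool
  unify Bool -> n -> Bool ~ Bool -> o
  unify Bool ~ Bool
  unify n -> Bool ~ o
_ _ : n -> Bool
  unify i -> j -> Int ~ (n -> Bool) -> p
  unify i ~ n -> Bool
  unify j -> Int ~ p
_ _ : j -> Int
  unify b -> Int ~ (j -> Int) -> q
  unify b ~ j -> Int
  unify Int ~ q
_ _ : Int
  unify Int ~ Int
let c : Bool
c : Bool
let b : Bool
  unify Int ~ Int
  unify Int ~ Int
  unify Bool ~ Bool
  unify Bool ~ Bool
  unify Bool ~ Bool
  unify Bool ~ Bool
d : r
\d._ : r -> r
  unify r -> r ~ Bool -> s
  unify r ~ Bool
  unify Bool ~ s
_ _ : Bool
  unify Bool ~ Bool
  unify Bool ~ Bool
  unify Bool ~ Bool
  unify Int ~ Int
  unify Int ~ Int
  unify Int ~ Int
  unify Int ~ Int
let e : Bool
  unify Int ~ Int
  unify Int ~ Int
  unify Int ~ Int
  unify Int ~ Int
  unify Int ~ Int
  unify Int ~ Int

Answer: Int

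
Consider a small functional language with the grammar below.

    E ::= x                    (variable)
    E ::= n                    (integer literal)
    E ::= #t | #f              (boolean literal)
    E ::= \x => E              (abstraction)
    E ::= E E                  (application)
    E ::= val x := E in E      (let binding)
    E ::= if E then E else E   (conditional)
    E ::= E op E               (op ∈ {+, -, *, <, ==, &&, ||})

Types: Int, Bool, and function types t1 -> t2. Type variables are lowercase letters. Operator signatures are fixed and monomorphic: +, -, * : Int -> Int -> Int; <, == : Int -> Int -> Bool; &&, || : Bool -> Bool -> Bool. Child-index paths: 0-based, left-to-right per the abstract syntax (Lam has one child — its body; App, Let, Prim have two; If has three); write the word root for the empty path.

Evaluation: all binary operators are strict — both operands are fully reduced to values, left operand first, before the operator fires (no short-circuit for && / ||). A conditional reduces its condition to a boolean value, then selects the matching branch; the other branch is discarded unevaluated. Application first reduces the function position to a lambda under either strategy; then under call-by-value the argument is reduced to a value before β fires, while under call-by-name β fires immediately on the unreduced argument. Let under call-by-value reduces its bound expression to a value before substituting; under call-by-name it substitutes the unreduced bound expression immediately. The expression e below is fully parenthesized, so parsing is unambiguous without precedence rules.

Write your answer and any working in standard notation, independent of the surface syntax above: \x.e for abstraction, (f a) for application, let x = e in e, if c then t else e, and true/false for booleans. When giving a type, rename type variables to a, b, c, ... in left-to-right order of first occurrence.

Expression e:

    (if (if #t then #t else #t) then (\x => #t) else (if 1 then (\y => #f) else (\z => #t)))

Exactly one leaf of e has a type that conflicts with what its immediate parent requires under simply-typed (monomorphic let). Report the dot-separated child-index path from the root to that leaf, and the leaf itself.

Answer: 2.0 : 1

Trace:
  unify Bool ~ Bool
  unify Bool ~ Bool
  unify Bool ~ Bool
\x._ : a -> Bool
  unify Int ~ Bool
  FAIL: mismatch Int ~ Bool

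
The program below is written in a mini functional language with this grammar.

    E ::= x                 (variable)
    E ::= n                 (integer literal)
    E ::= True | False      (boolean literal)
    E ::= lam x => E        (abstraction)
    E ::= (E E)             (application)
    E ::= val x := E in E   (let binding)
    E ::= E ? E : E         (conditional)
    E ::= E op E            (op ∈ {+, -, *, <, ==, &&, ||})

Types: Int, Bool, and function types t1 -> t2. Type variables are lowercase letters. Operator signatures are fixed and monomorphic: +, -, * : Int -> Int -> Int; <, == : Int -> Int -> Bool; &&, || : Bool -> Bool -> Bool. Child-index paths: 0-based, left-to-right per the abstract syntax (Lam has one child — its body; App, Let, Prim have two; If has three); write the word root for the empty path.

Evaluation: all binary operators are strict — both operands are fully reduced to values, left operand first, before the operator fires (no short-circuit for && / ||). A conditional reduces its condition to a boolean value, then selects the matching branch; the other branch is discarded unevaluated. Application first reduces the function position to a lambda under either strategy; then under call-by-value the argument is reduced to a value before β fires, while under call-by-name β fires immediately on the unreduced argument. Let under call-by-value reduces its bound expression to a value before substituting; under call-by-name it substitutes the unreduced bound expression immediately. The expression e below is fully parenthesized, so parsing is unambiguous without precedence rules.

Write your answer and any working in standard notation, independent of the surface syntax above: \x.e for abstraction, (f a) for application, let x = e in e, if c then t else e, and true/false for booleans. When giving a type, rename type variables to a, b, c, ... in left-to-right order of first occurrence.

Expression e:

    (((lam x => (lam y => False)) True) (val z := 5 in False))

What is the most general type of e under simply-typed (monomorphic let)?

Derivation:
\y._ : b -> Bool
\x._ : a -> b -> Bool
  unify a -> b -> Bool ~ Bool -> c
  unify a ~ Bool
  unify b -> Bool ~ c
_ _ : b -> Bool
let z : Int
  unify b -> Bool ~ Bool -> d
  unify b ~ Bool
  unify Bool ~ d
_ _ : Bool

Answer: Bool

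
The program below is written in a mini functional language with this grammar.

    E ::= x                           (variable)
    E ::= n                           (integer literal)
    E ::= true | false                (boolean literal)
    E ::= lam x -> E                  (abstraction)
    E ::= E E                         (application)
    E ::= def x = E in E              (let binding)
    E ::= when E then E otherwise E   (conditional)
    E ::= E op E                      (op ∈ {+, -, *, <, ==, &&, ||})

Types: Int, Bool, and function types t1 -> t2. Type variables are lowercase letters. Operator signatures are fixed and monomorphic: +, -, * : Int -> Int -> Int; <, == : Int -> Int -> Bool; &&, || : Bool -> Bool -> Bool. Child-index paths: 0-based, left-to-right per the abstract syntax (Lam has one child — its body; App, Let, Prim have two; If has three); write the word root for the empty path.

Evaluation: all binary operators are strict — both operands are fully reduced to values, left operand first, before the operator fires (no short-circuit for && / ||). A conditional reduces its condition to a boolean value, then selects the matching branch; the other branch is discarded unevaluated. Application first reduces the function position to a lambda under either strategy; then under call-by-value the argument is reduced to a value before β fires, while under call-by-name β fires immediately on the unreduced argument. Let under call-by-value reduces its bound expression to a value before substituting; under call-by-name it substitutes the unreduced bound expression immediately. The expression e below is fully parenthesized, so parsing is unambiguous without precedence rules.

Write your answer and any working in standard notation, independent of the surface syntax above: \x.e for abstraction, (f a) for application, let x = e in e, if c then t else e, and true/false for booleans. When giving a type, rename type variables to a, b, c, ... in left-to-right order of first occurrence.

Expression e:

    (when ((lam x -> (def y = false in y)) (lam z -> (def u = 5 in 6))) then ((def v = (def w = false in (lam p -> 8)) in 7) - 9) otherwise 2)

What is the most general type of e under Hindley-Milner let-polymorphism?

Answer: Int

Derivation:
let y : Bool
y : Bool
\x._ : a -> Bool
let u : Int
\z._ : b -> Int
  unify a -> Bool ~ (b -> Int) -> c
  unify a ~ b -> Int
  unify Bool ~ c
_ _ : Bool
  unify Bool ~ Bool
let w : Bool
\p._ : d -> Int
let v : forall. d -> Int
  unify Int ~ Int
  unify Int ~ Int
  unify Int ~ Int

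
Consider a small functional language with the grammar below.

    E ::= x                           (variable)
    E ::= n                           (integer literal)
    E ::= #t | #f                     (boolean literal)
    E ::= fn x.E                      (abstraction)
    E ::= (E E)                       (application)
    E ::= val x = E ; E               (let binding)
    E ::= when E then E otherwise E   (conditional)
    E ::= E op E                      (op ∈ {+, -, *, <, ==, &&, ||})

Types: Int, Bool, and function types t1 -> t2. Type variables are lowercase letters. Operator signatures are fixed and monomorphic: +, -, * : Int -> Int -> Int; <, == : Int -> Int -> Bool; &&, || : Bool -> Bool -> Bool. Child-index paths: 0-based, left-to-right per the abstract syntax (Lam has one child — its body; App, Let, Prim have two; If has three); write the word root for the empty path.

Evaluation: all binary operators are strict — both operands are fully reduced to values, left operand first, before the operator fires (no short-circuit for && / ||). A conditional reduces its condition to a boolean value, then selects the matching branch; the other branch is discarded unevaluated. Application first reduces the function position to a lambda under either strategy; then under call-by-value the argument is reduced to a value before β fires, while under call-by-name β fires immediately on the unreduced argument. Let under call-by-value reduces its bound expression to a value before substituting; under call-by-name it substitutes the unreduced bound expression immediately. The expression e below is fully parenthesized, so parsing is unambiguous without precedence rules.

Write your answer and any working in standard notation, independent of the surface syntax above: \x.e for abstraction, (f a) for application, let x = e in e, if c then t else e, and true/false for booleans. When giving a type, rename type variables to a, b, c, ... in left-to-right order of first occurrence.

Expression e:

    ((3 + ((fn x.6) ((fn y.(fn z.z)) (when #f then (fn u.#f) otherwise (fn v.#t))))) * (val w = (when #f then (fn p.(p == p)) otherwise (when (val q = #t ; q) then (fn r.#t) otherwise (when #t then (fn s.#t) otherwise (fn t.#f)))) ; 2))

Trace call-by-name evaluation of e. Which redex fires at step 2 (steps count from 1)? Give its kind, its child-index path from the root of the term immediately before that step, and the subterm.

Trace:
step 0: ((3 + ((\x.6) ((\y.(\z.z)) (if false then (\u.false) else (\v.true))))) * (let w = (if false then (\p.(p == p)) else (if (let q = true in q) then (\r.true) else (if true then (\s.true) else (\t.false)))) in 2))
step 1: [beta@0.1] ((3 + 6) * (let w = (if false then (\p.(p == p)) else (if (let q = true in q) then (\r.true) else (if true then (\s.true) else (\t.false)))) in 2))
step 2: [delta@0] (9 * (let w = (if false then (\p.(p == p)) else (if (let q = true in q) then (\r.true) else (if true then (\s.true) else (\t.false)))) in 2))

Answer: delta at 0 : (3 + 6)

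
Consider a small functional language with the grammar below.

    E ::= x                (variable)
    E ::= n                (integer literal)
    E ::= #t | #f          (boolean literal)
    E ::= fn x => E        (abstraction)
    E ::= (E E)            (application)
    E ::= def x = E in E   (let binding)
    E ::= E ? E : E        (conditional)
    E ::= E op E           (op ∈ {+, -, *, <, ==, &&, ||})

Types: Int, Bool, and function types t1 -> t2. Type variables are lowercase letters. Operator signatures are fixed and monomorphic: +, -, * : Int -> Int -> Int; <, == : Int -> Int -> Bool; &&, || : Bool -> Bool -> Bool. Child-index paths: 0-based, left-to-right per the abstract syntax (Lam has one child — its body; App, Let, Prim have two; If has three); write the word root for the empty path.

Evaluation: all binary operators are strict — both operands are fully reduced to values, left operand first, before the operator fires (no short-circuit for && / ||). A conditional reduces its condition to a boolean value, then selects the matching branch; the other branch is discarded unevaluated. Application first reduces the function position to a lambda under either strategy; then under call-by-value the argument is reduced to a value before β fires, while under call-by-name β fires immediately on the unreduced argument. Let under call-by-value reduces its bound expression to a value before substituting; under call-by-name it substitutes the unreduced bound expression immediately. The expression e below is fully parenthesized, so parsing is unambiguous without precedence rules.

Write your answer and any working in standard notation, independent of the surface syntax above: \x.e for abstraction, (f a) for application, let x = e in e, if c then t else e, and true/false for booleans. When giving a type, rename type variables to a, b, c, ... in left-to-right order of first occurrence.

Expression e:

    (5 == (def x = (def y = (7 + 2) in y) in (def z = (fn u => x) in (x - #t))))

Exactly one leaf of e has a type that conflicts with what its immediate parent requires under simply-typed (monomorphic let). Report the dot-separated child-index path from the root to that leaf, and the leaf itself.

Working:
  unify Int ~ Int
  unify Int ~ Int
  unify Int ~ Int
let y : Int
y : Int
let x : Int
x : Int
\u._ : a -> Int
let z : a -> Int
x : Int
  unify Int ~ Int
  unify Bool ~ Int
  FAIL: mismatch Bool ~ Int

Answer: 1.1.1.1 : true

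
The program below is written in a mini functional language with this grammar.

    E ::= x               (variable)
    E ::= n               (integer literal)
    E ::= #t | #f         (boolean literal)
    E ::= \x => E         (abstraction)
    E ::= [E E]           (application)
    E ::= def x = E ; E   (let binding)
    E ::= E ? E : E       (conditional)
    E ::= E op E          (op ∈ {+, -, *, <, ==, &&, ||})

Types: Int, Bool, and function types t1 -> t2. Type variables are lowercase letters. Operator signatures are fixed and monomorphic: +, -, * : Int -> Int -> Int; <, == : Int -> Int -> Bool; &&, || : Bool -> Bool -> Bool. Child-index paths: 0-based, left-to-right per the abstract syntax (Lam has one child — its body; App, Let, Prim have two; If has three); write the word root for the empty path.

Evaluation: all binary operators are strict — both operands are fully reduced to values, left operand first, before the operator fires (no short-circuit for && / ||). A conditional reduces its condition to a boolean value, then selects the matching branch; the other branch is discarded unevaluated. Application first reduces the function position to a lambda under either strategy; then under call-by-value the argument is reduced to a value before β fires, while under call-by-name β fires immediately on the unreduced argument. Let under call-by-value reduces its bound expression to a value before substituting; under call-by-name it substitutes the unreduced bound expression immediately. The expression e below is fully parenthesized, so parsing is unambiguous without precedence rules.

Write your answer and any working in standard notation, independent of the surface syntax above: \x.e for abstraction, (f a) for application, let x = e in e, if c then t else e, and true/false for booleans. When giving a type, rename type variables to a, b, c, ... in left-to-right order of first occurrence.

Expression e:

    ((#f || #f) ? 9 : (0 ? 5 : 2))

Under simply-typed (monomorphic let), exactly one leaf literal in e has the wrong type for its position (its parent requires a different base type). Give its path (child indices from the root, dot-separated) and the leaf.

Derivation:
  unify Bool ~ Bool
  unify Bool ~ Bool
  unify Bool ~ Bool
  unify Int ~ Bool
  FAIL: mismatch Int ~ Bool

Answer: 2.0 : 0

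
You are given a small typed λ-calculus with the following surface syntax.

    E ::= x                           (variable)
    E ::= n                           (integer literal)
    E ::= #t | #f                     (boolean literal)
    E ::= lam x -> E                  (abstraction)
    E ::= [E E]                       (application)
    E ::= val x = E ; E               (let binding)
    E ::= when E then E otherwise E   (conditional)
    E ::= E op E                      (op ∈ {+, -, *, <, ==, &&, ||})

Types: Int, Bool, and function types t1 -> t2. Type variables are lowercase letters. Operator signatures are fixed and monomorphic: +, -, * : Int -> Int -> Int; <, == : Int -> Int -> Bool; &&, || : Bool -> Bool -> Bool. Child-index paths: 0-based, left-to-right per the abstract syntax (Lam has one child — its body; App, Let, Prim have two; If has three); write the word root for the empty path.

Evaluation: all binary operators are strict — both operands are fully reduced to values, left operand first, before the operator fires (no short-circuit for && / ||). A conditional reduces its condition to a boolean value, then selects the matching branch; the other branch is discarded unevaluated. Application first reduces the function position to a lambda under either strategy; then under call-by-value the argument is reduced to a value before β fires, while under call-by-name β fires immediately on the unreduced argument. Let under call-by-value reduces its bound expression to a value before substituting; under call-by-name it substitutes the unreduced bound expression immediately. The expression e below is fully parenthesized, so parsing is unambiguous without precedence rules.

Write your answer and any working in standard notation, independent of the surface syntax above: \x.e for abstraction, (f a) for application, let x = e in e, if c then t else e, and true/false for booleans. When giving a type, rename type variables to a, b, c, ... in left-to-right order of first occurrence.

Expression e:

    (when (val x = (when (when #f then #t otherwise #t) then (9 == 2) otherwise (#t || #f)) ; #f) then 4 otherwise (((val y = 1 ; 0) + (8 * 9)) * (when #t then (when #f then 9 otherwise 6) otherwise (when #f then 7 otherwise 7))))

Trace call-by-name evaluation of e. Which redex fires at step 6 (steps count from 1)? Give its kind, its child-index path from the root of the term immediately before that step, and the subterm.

Answer: if at 1 : (if true then (if false then 9 else 6) else (if false then 7 else 7))

Working:
step 0: (if (let x = (if (if false then true else true) then (9 == 2) else (true || false)) in false) then 4 else (((let y = 1 in 0) + (8 * 9)) * (if true then (if false then 9 else 6) else (if false then 7 else 7))))
step 1: [let@0] (if false then 4 else (((let y = 1 in 0) + (8 * 9)) * (if true then (if false then 9 else 6) else (if false then 7 else 7))))
step 2: [if@root] (((let y = 1 in 0) + (8 * 9)) * (if true then (if false then 9 else 6) else (if false then 7 else 7)))
step 3: [let@0.0] ((0 + (8 * 9)) * (if true then (if false then 9 else 6) else (if false then 7 else 7)))
step 4: [delta@0.1] ((0 + 72) * (if true then (if false then 9 else 6) else (if false then 7 else 7)))
step 5: [delta@0] (72 * (if true then (if false then 9 else 6) else (if false then 7 else 7)))
step 6: [if@1] (72 * (if false then 9 else 6))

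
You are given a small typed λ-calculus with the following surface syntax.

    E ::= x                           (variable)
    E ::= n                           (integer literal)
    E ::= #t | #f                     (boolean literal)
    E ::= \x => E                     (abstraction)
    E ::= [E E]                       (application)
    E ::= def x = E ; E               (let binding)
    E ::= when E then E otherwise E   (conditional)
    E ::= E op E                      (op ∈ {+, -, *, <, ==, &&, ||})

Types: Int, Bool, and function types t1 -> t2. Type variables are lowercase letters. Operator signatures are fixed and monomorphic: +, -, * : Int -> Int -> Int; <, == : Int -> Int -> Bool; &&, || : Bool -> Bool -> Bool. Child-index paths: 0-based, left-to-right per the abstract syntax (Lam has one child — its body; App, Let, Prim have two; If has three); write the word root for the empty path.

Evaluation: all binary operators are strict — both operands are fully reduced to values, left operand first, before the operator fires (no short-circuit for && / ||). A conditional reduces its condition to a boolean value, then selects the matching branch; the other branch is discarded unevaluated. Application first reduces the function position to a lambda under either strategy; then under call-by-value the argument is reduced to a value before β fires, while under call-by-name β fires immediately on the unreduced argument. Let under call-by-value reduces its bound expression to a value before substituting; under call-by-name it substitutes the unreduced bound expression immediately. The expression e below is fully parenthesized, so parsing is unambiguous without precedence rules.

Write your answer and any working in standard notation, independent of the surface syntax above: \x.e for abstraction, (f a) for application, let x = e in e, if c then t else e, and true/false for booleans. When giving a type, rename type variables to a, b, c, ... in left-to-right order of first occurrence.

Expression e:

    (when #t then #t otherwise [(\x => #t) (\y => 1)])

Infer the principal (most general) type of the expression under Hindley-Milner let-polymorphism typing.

Answer: Bool

Working:
  unify Bool ~ Bool
\x._ : a -> Bool
\y._ : b -> Int
  unify a -> Bool ~ (b -> Int) -> c
  unify a ~ b -> Int
  unify Bool ~ c
_ _ : Bool
  unify Bool ~ Bool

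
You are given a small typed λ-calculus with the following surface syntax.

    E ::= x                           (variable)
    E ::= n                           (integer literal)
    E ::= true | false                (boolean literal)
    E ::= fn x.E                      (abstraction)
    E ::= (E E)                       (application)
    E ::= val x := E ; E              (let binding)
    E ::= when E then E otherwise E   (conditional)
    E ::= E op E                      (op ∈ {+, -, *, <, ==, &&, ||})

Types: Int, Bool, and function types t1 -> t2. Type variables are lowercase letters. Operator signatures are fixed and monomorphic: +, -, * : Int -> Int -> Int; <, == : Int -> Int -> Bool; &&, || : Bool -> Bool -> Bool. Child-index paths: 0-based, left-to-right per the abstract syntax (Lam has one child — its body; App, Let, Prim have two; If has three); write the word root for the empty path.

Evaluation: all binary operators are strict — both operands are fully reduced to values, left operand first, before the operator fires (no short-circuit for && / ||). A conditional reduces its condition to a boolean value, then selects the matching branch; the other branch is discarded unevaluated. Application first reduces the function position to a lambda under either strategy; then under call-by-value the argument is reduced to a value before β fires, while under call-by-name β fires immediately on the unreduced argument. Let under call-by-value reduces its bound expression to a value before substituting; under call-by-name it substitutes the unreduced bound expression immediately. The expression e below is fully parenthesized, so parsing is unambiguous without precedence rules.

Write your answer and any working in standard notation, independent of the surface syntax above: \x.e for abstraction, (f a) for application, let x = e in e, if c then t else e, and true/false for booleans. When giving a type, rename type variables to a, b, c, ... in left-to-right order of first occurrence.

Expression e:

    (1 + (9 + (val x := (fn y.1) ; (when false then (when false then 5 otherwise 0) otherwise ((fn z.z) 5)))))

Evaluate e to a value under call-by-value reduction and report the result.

Answer: 15

Trace:
step 0: (1 + (9 + (let x = (\y.1) in (if false then (if false then 5 else 0) else ((\z.z) 5)))))
step 1: [let@1.1] (1 + (9 + (if false then (if false then 5 else 0) else ((\z.z) 5))))
step 2: [if@1.1] (1 + (9 + ((\z.z) 5)))
step 3: [beta@1.1] (1 + (9 + 5))
step 4: [delta@1] (1 + 14)
step 5: [delta@root] 15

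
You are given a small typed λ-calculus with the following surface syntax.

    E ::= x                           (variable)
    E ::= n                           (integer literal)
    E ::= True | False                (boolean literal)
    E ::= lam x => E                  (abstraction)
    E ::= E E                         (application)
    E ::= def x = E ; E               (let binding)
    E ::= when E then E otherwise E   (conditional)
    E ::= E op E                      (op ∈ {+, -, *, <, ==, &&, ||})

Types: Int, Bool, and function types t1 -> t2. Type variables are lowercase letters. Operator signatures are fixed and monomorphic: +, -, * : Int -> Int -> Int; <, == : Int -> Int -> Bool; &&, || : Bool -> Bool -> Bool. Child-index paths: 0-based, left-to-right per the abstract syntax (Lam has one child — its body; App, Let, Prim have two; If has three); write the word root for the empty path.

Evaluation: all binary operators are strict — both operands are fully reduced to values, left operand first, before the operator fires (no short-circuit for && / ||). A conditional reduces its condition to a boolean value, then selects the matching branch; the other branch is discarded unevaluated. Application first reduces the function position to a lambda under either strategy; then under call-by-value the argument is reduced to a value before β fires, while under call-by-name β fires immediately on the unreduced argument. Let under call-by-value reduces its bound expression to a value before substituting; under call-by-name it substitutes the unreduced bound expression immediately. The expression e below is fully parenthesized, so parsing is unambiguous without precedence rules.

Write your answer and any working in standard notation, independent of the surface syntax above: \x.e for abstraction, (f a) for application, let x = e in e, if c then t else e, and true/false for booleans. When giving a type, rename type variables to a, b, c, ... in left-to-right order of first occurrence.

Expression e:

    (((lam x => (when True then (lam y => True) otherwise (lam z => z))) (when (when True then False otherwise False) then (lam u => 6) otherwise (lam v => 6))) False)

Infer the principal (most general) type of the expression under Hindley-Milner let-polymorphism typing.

Answer: Bool

Working:
  unify Bool ~ Bool
\y._ : b -> Bool
z : c
\z._ : c -> c
  unify b -> Bool ~ c -> c
  unify b ~ c
  unify Bool ~ c
\x._ : a -> Bool -> Bool
  unify Bool ~ Bool
  unify Bool ~ Bool
  unify Bool ~ Bool
\u._ : d -> Int
\v._ : e -> Int
  unify d -> Int ~ e -> Int
  unify d ~ e
  unify Int ~ Int
  unify a -> Bool -> Bool ~ (e -> Int) -> f
  unify a ~ e -> Int
  unify Bool -> Bool ~ f
_ _ : Bool -> Bool
  unify Bool -> Bool ~ Bool -> g
  unify Bool ~ Bool
  unify Bool ~ g
_ _ : Bool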